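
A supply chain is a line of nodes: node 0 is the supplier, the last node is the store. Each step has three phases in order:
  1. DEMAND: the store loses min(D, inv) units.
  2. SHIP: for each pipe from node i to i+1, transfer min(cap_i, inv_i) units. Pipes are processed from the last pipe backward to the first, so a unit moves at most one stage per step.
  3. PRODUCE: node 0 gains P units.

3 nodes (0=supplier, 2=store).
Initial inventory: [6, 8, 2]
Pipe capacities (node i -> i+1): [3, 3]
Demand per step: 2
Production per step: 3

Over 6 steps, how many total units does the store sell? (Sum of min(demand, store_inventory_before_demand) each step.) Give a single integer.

Step 1: sold=2 (running total=2) -> [6 8 3]
Step 2: sold=2 (running total=4) -> [6 8 4]
Step 3: sold=2 (running total=6) -> [6 8 5]
Step 4: sold=2 (running total=8) -> [6 8 6]
Step 5: sold=2 (running total=10) -> [6 8 7]
Step 6: sold=2 (running total=12) -> [6 8 8]

Answer: 12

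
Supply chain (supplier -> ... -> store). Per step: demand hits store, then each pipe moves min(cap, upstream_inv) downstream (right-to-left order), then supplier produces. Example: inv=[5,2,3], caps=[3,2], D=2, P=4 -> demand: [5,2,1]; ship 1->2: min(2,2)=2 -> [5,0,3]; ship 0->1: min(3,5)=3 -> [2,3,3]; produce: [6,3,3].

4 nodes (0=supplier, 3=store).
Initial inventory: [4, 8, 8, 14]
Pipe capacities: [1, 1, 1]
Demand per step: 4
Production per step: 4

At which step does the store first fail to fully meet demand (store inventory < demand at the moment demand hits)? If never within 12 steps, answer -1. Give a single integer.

Step 1: demand=4,sold=4 ship[2->3]=1 ship[1->2]=1 ship[0->1]=1 prod=4 -> [7 8 8 11]
Step 2: demand=4,sold=4 ship[2->3]=1 ship[1->2]=1 ship[0->1]=1 prod=4 -> [10 8 8 8]
Step 3: demand=4,sold=4 ship[2->3]=1 ship[1->2]=1 ship[0->1]=1 prod=4 -> [13 8 8 5]
Step 4: demand=4,sold=4 ship[2->3]=1 ship[1->2]=1 ship[0->1]=1 prod=4 -> [16 8 8 2]
Step 5: demand=4,sold=2 ship[2->3]=1 ship[1->2]=1 ship[0->1]=1 prod=4 -> [19 8 8 1]
Step 6: demand=4,sold=1 ship[2->3]=1 ship[1->2]=1 ship[0->1]=1 prod=4 -> [22 8 8 1]
Step 7: demand=4,sold=1 ship[2->3]=1 ship[1->2]=1 ship[0->1]=1 prod=4 -> [25 8 8 1]
Step 8: demand=4,sold=1 ship[2->3]=1 ship[1->2]=1 ship[0->1]=1 prod=4 -> [28 8 8 1]
Step 9: demand=4,sold=1 ship[2->3]=1 ship[1->2]=1 ship[0->1]=1 prod=4 -> [31 8 8 1]
Step 10: demand=4,sold=1 ship[2->3]=1 ship[1->2]=1 ship[0->1]=1 prod=4 -> [34 8 8 1]
Step 11: demand=4,sold=1 ship[2->3]=1 ship[1->2]=1 ship[0->1]=1 prod=4 -> [37 8 8 1]
Step 12: demand=4,sold=1 ship[2->3]=1 ship[1->2]=1 ship[0->1]=1 prod=4 -> [40 8 8 1]
First stockout at step 5

5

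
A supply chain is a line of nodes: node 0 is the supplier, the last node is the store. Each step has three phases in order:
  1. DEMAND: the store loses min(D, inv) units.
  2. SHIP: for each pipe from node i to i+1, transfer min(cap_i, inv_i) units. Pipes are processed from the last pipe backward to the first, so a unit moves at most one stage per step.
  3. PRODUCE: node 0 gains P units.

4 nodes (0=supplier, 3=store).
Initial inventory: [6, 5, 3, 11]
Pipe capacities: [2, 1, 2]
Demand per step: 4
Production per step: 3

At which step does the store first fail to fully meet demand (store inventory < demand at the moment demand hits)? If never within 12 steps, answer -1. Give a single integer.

Step 1: demand=4,sold=4 ship[2->3]=2 ship[1->2]=1 ship[0->1]=2 prod=3 -> [7 6 2 9]
Step 2: demand=4,sold=4 ship[2->3]=2 ship[1->2]=1 ship[0->1]=2 prod=3 -> [8 7 1 7]
Step 3: demand=4,sold=4 ship[2->3]=1 ship[1->2]=1 ship[0->1]=2 prod=3 -> [9 8 1 4]
Step 4: demand=4,sold=4 ship[2->3]=1 ship[1->2]=1 ship[0->1]=2 prod=3 -> [10 9 1 1]
Step 5: demand=4,sold=1 ship[2->3]=1 ship[1->2]=1 ship[0->1]=2 prod=3 -> [11 10 1 1]
Step 6: demand=4,sold=1 ship[2->3]=1 ship[1->2]=1 ship[0->1]=2 prod=3 -> [12 11 1 1]
Step 7: demand=4,sold=1 ship[2->3]=1 ship[1->2]=1 ship[0->1]=2 prod=3 -> [13 12 1 1]
Step 8: demand=4,sold=1 ship[2->3]=1 ship[1->2]=1 ship[0->1]=2 prod=3 -> [14 13 1 1]
Step 9: demand=4,sold=1 ship[2->3]=1 ship[1->2]=1 ship[0->1]=2 prod=3 -> [15 14 1 1]
Step 10: demand=4,sold=1 ship[2->3]=1 ship[1->2]=1 ship[0->1]=2 prod=3 -> [16 15 1 1]
Step 11: demand=4,sold=1 ship[2->3]=1 ship[1->2]=1 ship[0->1]=2 prod=3 -> [17 16 1 1]
Step 12: demand=4,sold=1 ship[2->3]=1 ship[1->2]=1 ship[0->1]=2 prod=3 -> [18 17 1 1]
First stockout at step 5

5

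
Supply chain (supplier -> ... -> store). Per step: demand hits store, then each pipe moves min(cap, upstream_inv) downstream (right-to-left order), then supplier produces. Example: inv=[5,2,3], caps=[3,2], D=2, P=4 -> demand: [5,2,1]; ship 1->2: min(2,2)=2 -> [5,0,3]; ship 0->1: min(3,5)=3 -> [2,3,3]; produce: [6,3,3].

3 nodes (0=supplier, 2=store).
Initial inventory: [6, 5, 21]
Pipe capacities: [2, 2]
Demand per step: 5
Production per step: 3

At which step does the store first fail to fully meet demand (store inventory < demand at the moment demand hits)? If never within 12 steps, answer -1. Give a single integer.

Step 1: demand=5,sold=5 ship[1->2]=2 ship[0->1]=2 prod=3 -> [7 5 18]
Step 2: demand=5,sold=5 ship[1->2]=2 ship[0->1]=2 prod=3 -> [8 5 15]
Step 3: demand=5,sold=5 ship[1->2]=2 ship[0->1]=2 prod=3 -> [9 5 12]
Step 4: demand=5,sold=5 ship[1->2]=2 ship[0->1]=2 prod=3 -> [10 5 9]
Step 5: demand=5,sold=5 ship[1->2]=2 ship[0->1]=2 prod=3 -> [11 5 6]
Step 6: demand=5,sold=5 ship[1->2]=2 ship[0->1]=2 prod=3 -> [12 5 3]
Step 7: demand=5,sold=3 ship[1->2]=2 ship[0->1]=2 prod=3 -> [13 5 2]
Step 8: demand=5,sold=2 ship[1->2]=2 ship[0->1]=2 prod=3 -> [14 5 2]
Step 9: demand=5,sold=2 ship[1->2]=2 ship[0->1]=2 prod=3 -> [15 5 2]
Step 10: demand=5,sold=2 ship[1->2]=2 ship[0->1]=2 prod=3 -> [16 5 2]
Step 11: demand=5,sold=2 ship[1->2]=2 ship[0->1]=2 prod=3 -> [17 5 2]
Step 12: demand=5,sold=2 ship[1->2]=2 ship[0->1]=2 prod=3 -> [18 5 2]
First stockout at step 7

7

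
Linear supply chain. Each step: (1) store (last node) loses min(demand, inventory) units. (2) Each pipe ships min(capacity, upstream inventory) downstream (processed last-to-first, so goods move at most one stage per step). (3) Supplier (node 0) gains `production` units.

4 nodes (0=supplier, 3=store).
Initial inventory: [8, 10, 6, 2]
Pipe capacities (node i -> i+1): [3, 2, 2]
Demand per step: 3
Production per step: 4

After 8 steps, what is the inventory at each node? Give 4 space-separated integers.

Step 1: demand=3,sold=2 ship[2->3]=2 ship[1->2]=2 ship[0->1]=3 prod=4 -> inv=[9 11 6 2]
Step 2: demand=3,sold=2 ship[2->3]=2 ship[1->2]=2 ship[0->1]=3 prod=4 -> inv=[10 12 6 2]
Step 3: demand=3,sold=2 ship[2->3]=2 ship[1->2]=2 ship[0->1]=3 prod=4 -> inv=[11 13 6 2]
Step 4: demand=3,sold=2 ship[2->3]=2 ship[1->2]=2 ship[0->1]=3 prod=4 -> inv=[12 14 6 2]
Step 5: demand=3,sold=2 ship[2->3]=2 ship[1->2]=2 ship[0->1]=3 prod=4 -> inv=[13 15 6 2]
Step 6: demand=3,sold=2 ship[2->3]=2 ship[1->2]=2 ship[0->1]=3 prod=4 -> inv=[14 16 6 2]
Step 7: demand=3,sold=2 ship[2->3]=2 ship[1->2]=2 ship[0->1]=3 prod=4 -> inv=[15 17 6 2]
Step 8: demand=3,sold=2 ship[2->3]=2 ship[1->2]=2 ship[0->1]=3 prod=4 -> inv=[16 18 6 2]

16 18 6 2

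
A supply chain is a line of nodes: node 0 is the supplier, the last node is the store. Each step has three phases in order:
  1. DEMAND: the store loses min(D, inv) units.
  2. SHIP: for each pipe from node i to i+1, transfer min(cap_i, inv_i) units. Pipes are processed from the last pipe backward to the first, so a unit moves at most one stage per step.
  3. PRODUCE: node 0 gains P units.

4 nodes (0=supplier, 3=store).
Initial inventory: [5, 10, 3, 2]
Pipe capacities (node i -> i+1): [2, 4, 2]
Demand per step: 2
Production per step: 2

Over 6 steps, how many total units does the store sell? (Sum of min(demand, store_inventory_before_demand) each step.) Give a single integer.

Step 1: sold=2 (running total=2) -> [5 8 5 2]
Step 2: sold=2 (running total=4) -> [5 6 7 2]
Step 3: sold=2 (running total=6) -> [5 4 9 2]
Step 4: sold=2 (running total=8) -> [5 2 11 2]
Step 5: sold=2 (running total=10) -> [5 2 11 2]
Step 6: sold=2 (running total=12) -> [5 2 11 2]

Answer: 12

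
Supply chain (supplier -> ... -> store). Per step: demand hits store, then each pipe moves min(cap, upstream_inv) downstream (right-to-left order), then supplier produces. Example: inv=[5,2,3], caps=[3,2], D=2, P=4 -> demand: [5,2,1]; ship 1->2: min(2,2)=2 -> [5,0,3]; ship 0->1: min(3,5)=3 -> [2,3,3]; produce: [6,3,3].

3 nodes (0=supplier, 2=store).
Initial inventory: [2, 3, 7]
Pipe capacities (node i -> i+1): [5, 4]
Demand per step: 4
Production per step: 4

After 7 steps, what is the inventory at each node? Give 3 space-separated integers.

Step 1: demand=4,sold=4 ship[1->2]=3 ship[0->1]=2 prod=4 -> inv=[4 2 6]
Step 2: demand=4,sold=4 ship[1->2]=2 ship[0->1]=4 prod=4 -> inv=[4 4 4]
Step 3: demand=4,sold=4 ship[1->2]=4 ship[0->1]=4 prod=4 -> inv=[4 4 4]
Step 4: demand=4,sold=4 ship[1->2]=4 ship[0->1]=4 prod=4 -> inv=[4 4 4]
Step 5: demand=4,sold=4 ship[1->2]=4 ship[0->1]=4 prod=4 -> inv=[4 4 4]
Step 6: demand=4,sold=4 ship[1->2]=4 ship[0->1]=4 prod=4 -> inv=[4 4 4]
Step 7: demand=4,sold=4 ship[1->2]=4 ship[0->1]=4 prod=4 -> inv=[4 4 4]

4 4 4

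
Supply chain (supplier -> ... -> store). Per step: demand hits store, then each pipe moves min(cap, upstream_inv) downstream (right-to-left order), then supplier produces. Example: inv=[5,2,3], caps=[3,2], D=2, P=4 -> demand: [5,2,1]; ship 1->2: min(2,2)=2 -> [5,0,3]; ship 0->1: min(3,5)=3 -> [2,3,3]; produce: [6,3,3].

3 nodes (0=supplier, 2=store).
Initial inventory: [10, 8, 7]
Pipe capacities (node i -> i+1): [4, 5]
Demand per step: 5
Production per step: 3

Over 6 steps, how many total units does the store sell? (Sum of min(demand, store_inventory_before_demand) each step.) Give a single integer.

Step 1: sold=5 (running total=5) -> [9 7 7]
Step 2: sold=5 (running total=10) -> [8 6 7]
Step 3: sold=5 (running total=15) -> [7 5 7]
Step 4: sold=5 (running total=20) -> [6 4 7]
Step 5: sold=5 (running total=25) -> [5 4 6]
Step 6: sold=5 (running total=30) -> [4 4 5]

Answer: 30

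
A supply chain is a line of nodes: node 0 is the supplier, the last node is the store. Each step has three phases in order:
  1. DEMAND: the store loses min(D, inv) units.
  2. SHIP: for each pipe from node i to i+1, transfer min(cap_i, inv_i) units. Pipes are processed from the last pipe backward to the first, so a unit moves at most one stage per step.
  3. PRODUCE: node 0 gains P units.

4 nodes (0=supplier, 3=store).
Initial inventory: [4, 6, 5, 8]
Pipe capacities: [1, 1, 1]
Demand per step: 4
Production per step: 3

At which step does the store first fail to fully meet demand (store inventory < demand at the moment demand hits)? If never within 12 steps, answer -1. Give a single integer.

Step 1: demand=4,sold=4 ship[2->3]=1 ship[1->2]=1 ship[0->1]=1 prod=3 -> [6 6 5 5]
Step 2: demand=4,sold=4 ship[2->3]=1 ship[1->2]=1 ship[0->1]=1 prod=3 -> [8 6 5 2]
Step 3: demand=4,sold=2 ship[2->3]=1 ship[1->2]=1 ship[0->1]=1 prod=3 -> [10 6 5 1]
Step 4: demand=4,sold=1 ship[2->3]=1 ship[1->2]=1 ship[0->1]=1 prod=3 -> [12 6 5 1]
Step 5: demand=4,sold=1 ship[2->3]=1 ship[1->2]=1 ship[0->1]=1 prod=3 -> [14 6 5 1]
Step 6: demand=4,sold=1 ship[2->3]=1 ship[1->2]=1 ship[0->1]=1 prod=3 -> [16 6 5 1]
Step 7: demand=4,sold=1 ship[2->3]=1 ship[1->2]=1 ship[0->1]=1 prod=3 -> [18 6 5 1]
Step 8: demand=4,sold=1 ship[2->3]=1 ship[1->2]=1 ship[0->1]=1 prod=3 -> [20 6 5 1]
Step 9: demand=4,sold=1 ship[2->3]=1 ship[1->2]=1 ship[0->1]=1 prod=3 -> [22 6 5 1]
Step 10: demand=4,sold=1 ship[2->3]=1 ship[1->2]=1 ship[0->1]=1 prod=3 -> [24 6 5 1]
Step 11: demand=4,sold=1 ship[2->3]=1 ship[1->2]=1 ship[0->1]=1 prod=3 -> [26 6 5 1]
Step 12: demand=4,sold=1 ship[2->3]=1 ship[1->2]=1 ship[0->1]=1 prod=3 -> [28 6 5 1]
First stockout at step 3

3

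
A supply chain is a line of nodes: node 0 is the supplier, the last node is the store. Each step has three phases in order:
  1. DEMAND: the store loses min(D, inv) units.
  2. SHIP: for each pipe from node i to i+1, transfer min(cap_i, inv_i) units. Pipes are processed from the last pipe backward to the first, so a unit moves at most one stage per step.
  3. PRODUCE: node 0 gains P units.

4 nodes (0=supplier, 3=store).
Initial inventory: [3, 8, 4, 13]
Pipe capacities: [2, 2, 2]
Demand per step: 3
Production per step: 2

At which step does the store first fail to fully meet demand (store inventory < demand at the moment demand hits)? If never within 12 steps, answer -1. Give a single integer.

Step 1: demand=3,sold=3 ship[2->3]=2 ship[1->2]=2 ship[0->1]=2 prod=2 -> [3 8 4 12]
Step 2: demand=3,sold=3 ship[2->3]=2 ship[1->2]=2 ship[0->1]=2 prod=2 -> [3 8 4 11]
Step 3: demand=3,sold=3 ship[2->3]=2 ship[1->2]=2 ship[0->1]=2 prod=2 -> [3 8 4 10]
Step 4: demand=3,sold=3 ship[2->3]=2 ship[1->2]=2 ship[0->1]=2 prod=2 -> [3 8 4 9]
Step 5: demand=3,sold=3 ship[2->3]=2 ship[1->2]=2 ship[0->1]=2 prod=2 -> [3 8 4 8]
Step 6: demand=3,sold=3 ship[2->3]=2 ship[1->2]=2 ship[0->1]=2 prod=2 -> [3 8 4 7]
Step 7: demand=3,sold=3 ship[2->3]=2 ship[1->2]=2 ship[0->1]=2 prod=2 -> [3 8 4 6]
Step 8: demand=3,sold=3 ship[2->3]=2 ship[1->2]=2 ship[0->1]=2 prod=2 -> [3 8 4 5]
Step 9: demand=3,sold=3 ship[2->3]=2 ship[1->2]=2 ship[0->1]=2 prod=2 -> [3 8 4 4]
Step 10: demand=3,sold=3 ship[2->3]=2 ship[1->2]=2 ship[0->1]=2 prod=2 -> [3 8 4 3]
Step 11: demand=3,sold=3 ship[2->3]=2 ship[1->2]=2 ship[0->1]=2 prod=2 -> [3 8 4 2]
Step 12: demand=3,sold=2 ship[2->3]=2 ship[1->2]=2 ship[0->1]=2 prod=2 -> [3 8 4 2]
First stockout at step 12

12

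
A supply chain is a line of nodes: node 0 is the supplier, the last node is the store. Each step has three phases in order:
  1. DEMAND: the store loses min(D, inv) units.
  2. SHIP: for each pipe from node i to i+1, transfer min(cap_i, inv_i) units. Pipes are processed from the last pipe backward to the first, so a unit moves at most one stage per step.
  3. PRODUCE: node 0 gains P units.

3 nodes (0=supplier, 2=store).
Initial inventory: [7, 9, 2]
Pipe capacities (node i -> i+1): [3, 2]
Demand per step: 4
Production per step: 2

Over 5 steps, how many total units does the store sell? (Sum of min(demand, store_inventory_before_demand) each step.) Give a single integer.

Answer: 10

Derivation:
Step 1: sold=2 (running total=2) -> [6 10 2]
Step 2: sold=2 (running total=4) -> [5 11 2]
Step 3: sold=2 (running total=6) -> [4 12 2]
Step 4: sold=2 (running total=8) -> [3 13 2]
Step 5: sold=2 (running total=10) -> [2 14 2]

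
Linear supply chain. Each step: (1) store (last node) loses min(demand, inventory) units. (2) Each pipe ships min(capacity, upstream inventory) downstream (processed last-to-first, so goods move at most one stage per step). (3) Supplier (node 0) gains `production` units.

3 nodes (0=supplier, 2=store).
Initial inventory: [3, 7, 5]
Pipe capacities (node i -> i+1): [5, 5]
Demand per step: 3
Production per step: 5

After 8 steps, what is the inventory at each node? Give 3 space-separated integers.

Step 1: demand=3,sold=3 ship[1->2]=5 ship[0->1]=3 prod=5 -> inv=[5 5 7]
Step 2: demand=3,sold=3 ship[1->2]=5 ship[0->1]=5 prod=5 -> inv=[5 5 9]
Step 3: demand=3,sold=3 ship[1->2]=5 ship[0->1]=5 prod=5 -> inv=[5 5 11]
Step 4: demand=3,sold=3 ship[1->2]=5 ship[0->1]=5 prod=5 -> inv=[5 5 13]
Step 5: demand=3,sold=3 ship[1->2]=5 ship[0->1]=5 prod=5 -> inv=[5 5 15]
Step 6: demand=3,sold=3 ship[1->2]=5 ship[0->1]=5 prod=5 -> inv=[5 5 17]
Step 7: demand=3,sold=3 ship[1->2]=5 ship[0->1]=5 prod=5 -> inv=[5 5 19]
Step 8: demand=3,sold=3 ship[1->2]=5 ship[0->1]=5 prod=5 -> inv=[5 5 21]

5 5 21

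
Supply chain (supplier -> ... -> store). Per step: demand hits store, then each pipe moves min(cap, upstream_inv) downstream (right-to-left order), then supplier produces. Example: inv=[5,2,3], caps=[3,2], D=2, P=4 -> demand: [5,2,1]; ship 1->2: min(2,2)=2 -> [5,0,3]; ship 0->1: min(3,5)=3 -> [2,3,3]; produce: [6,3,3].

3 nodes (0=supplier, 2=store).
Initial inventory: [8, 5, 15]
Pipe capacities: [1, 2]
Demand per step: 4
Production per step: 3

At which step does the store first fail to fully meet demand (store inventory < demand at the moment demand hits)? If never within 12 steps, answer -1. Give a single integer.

Step 1: demand=4,sold=4 ship[1->2]=2 ship[0->1]=1 prod=3 -> [10 4 13]
Step 2: demand=4,sold=4 ship[1->2]=2 ship[0->1]=1 prod=3 -> [12 3 11]
Step 3: demand=4,sold=4 ship[1->2]=2 ship[0->1]=1 prod=3 -> [14 2 9]
Step 4: demand=4,sold=4 ship[1->2]=2 ship[0->1]=1 prod=3 -> [16 1 7]
Step 5: demand=4,sold=4 ship[1->2]=1 ship[0->1]=1 prod=3 -> [18 1 4]
Step 6: demand=4,sold=4 ship[1->2]=1 ship[0->1]=1 prod=3 -> [20 1 1]
Step 7: demand=4,sold=1 ship[1->2]=1 ship[0->1]=1 prod=3 -> [22 1 1]
Step 8: demand=4,sold=1 ship[1->2]=1 ship[0->1]=1 prod=3 -> [24 1 1]
Step 9: demand=4,sold=1 ship[1->2]=1 ship[0->1]=1 prod=3 -> [26 1 1]
Step 10: demand=4,sold=1 ship[1->2]=1 ship[0->1]=1 prod=3 -> [28 1 1]
Step 11: demand=4,sold=1 ship[1->2]=1 ship[0->1]=1 prod=3 -> [30 1 1]
Step 12: demand=4,sold=1 ship[1->2]=1 ship[0->1]=1 prod=3 -> [32 1 1]
First stockout at step 7

7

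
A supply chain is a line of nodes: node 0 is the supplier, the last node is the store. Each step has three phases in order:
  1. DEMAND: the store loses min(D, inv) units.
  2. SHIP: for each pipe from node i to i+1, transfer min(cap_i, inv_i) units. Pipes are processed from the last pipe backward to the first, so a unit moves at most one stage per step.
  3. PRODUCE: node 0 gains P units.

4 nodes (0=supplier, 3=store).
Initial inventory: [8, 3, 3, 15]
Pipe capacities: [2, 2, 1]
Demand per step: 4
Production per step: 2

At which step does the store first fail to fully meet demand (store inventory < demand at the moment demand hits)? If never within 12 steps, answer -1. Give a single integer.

Step 1: demand=4,sold=4 ship[2->3]=1 ship[1->2]=2 ship[0->1]=2 prod=2 -> [8 3 4 12]
Step 2: demand=4,sold=4 ship[2->3]=1 ship[1->2]=2 ship[0->1]=2 prod=2 -> [8 3 5 9]
Step 3: demand=4,sold=4 ship[2->3]=1 ship[1->2]=2 ship[0->1]=2 prod=2 -> [8 3 6 6]
Step 4: demand=4,sold=4 ship[2->3]=1 ship[1->2]=2 ship[0->1]=2 prod=2 -> [8 3 7 3]
Step 5: demand=4,sold=3 ship[2->3]=1 ship[1->2]=2 ship[0->1]=2 prod=2 -> [8 3 8 1]
Step 6: demand=4,sold=1 ship[2->3]=1 ship[1->2]=2 ship[0->1]=2 prod=2 -> [8 3 9 1]
Step 7: demand=4,sold=1 ship[2->3]=1 ship[1->2]=2 ship[0->1]=2 prod=2 -> [8 3 10 1]
Step 8: demand=4,sold=1 ship[2->3]=1 ship[1->2]=2 ship[0->1]=2 prod=2 -> [8 3 11 1]
Step 9: demand=4,sold=1 ship[2->3]=1 ship[1->2]=2 ship[0->1]=2 prod=2 -> [8 3 12 1]
Step 10: demand=4,sold=1 ship[2->3]=1 ship[1->2]=2 ship[0->1]=2 prod=2 -> [8 3 13 1]
Step 11: demand=4,sold=1 ship[2->3]=1 ship[1->2]=2 ship[0->1]=2 prod=2 -> [8 3 14 1]
Step 12: demand=4,sold=1 ship[2->3]=1 ship[1->2]=2 ship[0->1]=2 prod=2 -> [8 3 15 1]
First stockout at step 5

5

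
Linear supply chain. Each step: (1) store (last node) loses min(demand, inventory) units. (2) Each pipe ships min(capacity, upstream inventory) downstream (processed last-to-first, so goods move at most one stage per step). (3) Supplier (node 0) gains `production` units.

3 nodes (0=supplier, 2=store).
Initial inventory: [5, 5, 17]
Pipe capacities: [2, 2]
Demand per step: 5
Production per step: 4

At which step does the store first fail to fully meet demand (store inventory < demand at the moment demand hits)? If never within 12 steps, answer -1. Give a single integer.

Step 1: demand=5,sold=5 ship[1->2]=2 ship[0->1]=2 prod=4 -> [7 5 14]
Step 2: demand=5,sold=5 ship[1->2]=2 ship[0->1]=2 prod=4 -> [9 5 11]
Step 3: demand=5,sold=5 ship[1->2]=2 ship[0->1]=2 prod=4 -> [11 5 8]
Step 4: demand=5,sold=5 ship[1->2]=2 ship[0->1]=2 prod=4 -> [13 5 5]
Step 5: demand=5,sold=5 ship[1->2]=2 ship[0->1]=2 prod=4 -> [15 5 2]
Step 6: demand=5,sold=2 ship[1->2]=2 ship[0->1]=2 prod=4 -> [17 5 2]
Step 7: demand=5,sold=2 ship[1->2]=2 ship[0->1]=2 prod=4 -> [19 5 2]
Step 8: demand=5,sold=2 ship[1->2]=2 ship[0->1]=2 prod=4 -> [21 5 2]
Step 9: demand=5,sold=2 ship[1->2]=2 ship[0->1]=2 prod=4 -> [23 5 2]
Step 10: demand=5,sold=2 ship[1->2]=2 ship[0->1]=2 prod=4 -> [25 5 2]
Step 11: demand=5,sold=2 ship[1->2]=2 ship[0->1]=2 prod=4 -> [27 5 2]
Step 12: demand=5,sold=2 ship[1->2]=2 ship[0->1]=2 prod=4 -> [29 5 2]
First stockout at step 6

6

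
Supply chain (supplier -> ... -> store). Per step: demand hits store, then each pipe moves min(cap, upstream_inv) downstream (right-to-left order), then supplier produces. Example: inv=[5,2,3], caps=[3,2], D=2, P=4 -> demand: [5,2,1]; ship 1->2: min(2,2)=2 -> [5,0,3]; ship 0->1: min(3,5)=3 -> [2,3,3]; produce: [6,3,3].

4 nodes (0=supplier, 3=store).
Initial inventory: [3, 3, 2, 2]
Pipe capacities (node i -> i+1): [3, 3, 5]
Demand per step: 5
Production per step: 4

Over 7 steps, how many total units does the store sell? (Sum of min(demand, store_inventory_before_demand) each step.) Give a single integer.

Answer: 19

Derivation:
Step 1: sold=2 (running total=2) -> [4 3 3 2]
Step 2: sold=2 (running total=4) -> [5 3 3 3]
Step 3: sold=3 (running total=7) -> [6 3 3 3]
Step 4: sold=3 (running total=10) -> [7 3 3 3]
Step 5: sold=3 (running total=13) -> [8 3 3 3]
Step 6: sold=3 (running total=16) -> [9 3 3 3]
Step 7: sold=3 (running total=19) -> [10 3 3 3]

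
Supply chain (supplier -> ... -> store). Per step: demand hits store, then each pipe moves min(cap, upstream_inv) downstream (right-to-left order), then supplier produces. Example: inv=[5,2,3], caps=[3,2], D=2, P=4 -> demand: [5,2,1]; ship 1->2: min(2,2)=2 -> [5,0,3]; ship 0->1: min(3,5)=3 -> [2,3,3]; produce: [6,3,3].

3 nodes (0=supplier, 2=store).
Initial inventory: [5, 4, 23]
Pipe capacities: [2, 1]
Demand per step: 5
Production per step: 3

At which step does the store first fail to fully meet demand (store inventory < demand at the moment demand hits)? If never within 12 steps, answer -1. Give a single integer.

Step 1: demand=5,sold=5 ship[1->2]=1 ship[0->1]=2 prod=3 -> [6 5 19]
Step 2: demand=5,sold=5 ship[1->2]=1 ship[0->1]=2 prod=3 -> [7 6 15]
Step 3: demand=5,sold=5 ship[1->2]=1 ship[0->1]=2 prod=3 -> [8 7 11]
Step 4: demand=5,sold=5 ship[1->2]=1 ship[0->1]=2 prod=3 -> [9 8 7]
Step 5: demand=5,sold=5 ship[1->2]=1 ship[0->1]=2 prod=3 -> [10 9 3]
Step 6: demand=5,sold=3 ship[1->2]=1 ship[0->1]=2 prod=3 -> [11 10 1]
Step 7: demand=5,sold=1 ship[1->2]=1 ship[0->1]=2 prod=3 -> [12 11 1]
Step 8: demand=5,sold=1 ship[1->2]=1 ship[0->1]=2 prod=3 -> [13 12 1]
Step 9: demand=5,sold=1 ship[1->2]=1 ship[0->1]=2 prod=3 -> [14 13 1]
Step 10: demand=5,sold=1 ship[1->2]=1 ship[0->1]=2 prod=3 -> [15 14 1]
Step 11: demand=5,sold=1 ship[1->2]=1 ship[0->1]=2 prod=3 -> [16 15 1]
Step 12: demand=5,sold=1 ship[1->2]=1 ship[0->1]=2 prod=3 -> [17 16 1]
First stockout at step 6

6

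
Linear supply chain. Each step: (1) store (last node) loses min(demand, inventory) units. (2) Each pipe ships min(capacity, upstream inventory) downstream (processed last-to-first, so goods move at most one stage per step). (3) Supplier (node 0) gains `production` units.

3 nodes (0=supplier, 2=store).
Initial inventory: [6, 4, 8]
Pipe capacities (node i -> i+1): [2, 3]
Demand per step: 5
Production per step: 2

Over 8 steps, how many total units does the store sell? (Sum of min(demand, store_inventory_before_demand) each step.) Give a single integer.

Answer: 24

Derivation:
Step 1: sold=5 (running total=5) -> [6 3 6]
Step 2: sold=5 (running total=10) -> [6 2 4]
Step 3: sold=4 (running total=14) -> [6 2 2]
Step 4: sold=2 (running total=16) -> [6 2 2]
Step 5: sold=2 (running total=18) -> [6 2 2]
Step 6: sold=2 (running total=20) -> [6 2 2]
Step 7: sold=2 (running total=22) -> [6 2 2]
Step 8: sold=2 (running total=24) -> [6 2 2]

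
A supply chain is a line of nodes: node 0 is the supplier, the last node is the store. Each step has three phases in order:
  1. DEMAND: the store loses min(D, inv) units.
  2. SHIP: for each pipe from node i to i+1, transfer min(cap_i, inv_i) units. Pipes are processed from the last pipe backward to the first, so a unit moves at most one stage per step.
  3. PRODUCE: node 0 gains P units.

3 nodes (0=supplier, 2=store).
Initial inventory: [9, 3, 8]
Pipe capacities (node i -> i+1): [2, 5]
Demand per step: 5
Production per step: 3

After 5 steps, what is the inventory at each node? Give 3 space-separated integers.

Step 1: demand=5,sold=5 ship[1->2]=3 ship[0->1]=2 prod=3 -> inv=[10 2 6]
Step 2: demand=5,sold=5 ship[1->2]=2 ship[0->1]=2 prod=3 -> inv=[11 2 3]
Step 3: demand=5,sold=3 ship[1->2]=2 ship[0->1]=2 prod=3 -> inv=[12 2 2]
Step 4: demand=5,sold=2 ship[1->2]=2 ship[0->1]=2 prod=3 -> inv=[13 2 2]
Step 5: demand=5,sold=2 ship[1->2]=2 ship[0->1]=2 prod=3 -> inv=[14 2 2]

14 2 2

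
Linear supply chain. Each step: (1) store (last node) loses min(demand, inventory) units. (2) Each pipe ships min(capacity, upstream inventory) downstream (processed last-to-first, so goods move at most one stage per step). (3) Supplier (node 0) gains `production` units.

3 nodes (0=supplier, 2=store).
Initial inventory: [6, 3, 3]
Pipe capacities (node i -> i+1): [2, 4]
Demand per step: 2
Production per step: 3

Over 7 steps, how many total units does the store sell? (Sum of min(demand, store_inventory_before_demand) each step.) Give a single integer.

Answer: 14

Derivation:
Step 1: sold=2 (running total=2) -> [7 2 4]
Step 2: sold=2 (running total=4) -> [8 2 4]
Step 3: sold=2 (running total=6) -> [9 2 4]
Step 4: sold=2 (running total=8) -> [10 2 4]
Step 5: sold=2 (running total=10) -> [11 2 4]
Step 6: sold=2 (running total=12) -> [12 2 4]
Step 7: sold=2 (running total=14) -> [13 2 4]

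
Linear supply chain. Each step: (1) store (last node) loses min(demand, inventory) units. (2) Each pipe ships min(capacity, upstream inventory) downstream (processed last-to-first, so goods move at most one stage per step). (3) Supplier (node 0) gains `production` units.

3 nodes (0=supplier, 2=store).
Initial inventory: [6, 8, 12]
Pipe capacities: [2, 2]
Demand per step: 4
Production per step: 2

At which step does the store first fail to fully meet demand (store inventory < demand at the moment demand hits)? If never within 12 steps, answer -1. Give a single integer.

Step 1: demand=4,sold=4 ship[1->2]=2 ship[0->1]=2 prod=2 -> [6 8 10]
Step 2: demand=4,sold=4 ship[1->2]=2 ship[0->1]=2 prod=2 -> [6 8 8]
Step 3: demand=4,sold=4 ship[1->2]=2 ship[0->1]=2 prod=2 -> [6 8 6]
Step 4: demand=4,sold=4 ship[1->2]=2 ship[0->1]=2 prod=2 -> [6 8 4]
Step 5: demand=4,sold=4 ship[1->2]=2 ship[0->1]=2 prod=2 -> [6 8 2]
Step 6: demand=4,sold=2 ship[1->2]=2 ship[0->1]=2 prod=2 -> [6 8 2]
Step 7: demand=4,sold=2 ship[1->2]=2 ship[0->1]=2 prod=2 -> [6 8 2]
Step 8: demand=4,sold=2 ship[1->2]=2 ship[0->1]=2 prod=2 -> [6 8 2]
Step 9: demand=4,sold=2 ship[1->2]=2 ship[0->1]=2 prod=2 -> [6 8 2]
Step 10: demand=4,sold=2 ship[1->2]=2 ship[0->1]=2 prod=2 -> [6 8 2]
Step 11: demand=4,sold=2 ship[1->2]=2 ship[0->1]=2 prod=2 -> [6 8 2]
Step 12: demand=4,sold=2 ship[1->2]=2 ship[0->1]=2 prod=2 -> [6 8 2]
First stockout at step 6

6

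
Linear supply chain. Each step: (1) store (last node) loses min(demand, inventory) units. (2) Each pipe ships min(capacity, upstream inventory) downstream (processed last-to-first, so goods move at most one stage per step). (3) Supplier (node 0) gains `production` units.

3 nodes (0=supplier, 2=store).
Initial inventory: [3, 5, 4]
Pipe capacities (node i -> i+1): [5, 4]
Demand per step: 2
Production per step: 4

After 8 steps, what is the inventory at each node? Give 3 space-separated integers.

Step 1: demand=2,sold=2 ship[1->2]=4 ship[0->1]=3 prod=4 -> inv=[4 4 6]
Step 2: demand=2,sold=2 ship[1->2]=4 ship[0->1]=4 prod=4 -> inv=[4 4 8]
Step 3: demand=2,sold=2 ship[1->2]=4 ship[0->1]=4 prod=4 -> inv=[4 4 10]
Step 4: demand=2,sold=2 ship[1->2]=4 ship[0->1]=4 prod=4 -> inv=[4 4 12]
Step 5: demand=2,sold=2 ship[1->2]=4 ship[0->1]=4 prod=4 -> inv=[4 4 14]
Step 6: demand=2,sold=2 ship[1->2]=4 ship[0->1]=4 prod=4 -> inv=[4 4 16]
Step 7: demand=2,sold=2 ship[1->2]=4 ship[0->1]=4 prod=4 -> inv=[4 4 18]
Step 8: demand=2,sold=2 ship[1->2]=4 ship[0->1]=4 prod=4 -> inv=[4 4 20]

4 4 20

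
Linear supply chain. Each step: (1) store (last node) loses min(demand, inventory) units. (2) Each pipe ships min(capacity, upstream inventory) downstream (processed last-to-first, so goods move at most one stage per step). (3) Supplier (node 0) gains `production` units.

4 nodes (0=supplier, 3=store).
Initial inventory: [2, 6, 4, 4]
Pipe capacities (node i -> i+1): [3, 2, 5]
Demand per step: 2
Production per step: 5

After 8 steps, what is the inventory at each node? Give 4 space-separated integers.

Step 1: demand=2,sold=2 ship[2->3]=4 ship[1->2]=2 ship[0->1]=2 prod=5 -> inv=[5 6 2 6]
Step 2: demand=2,sold=2 ship[2->3]=2 ship[1->2]=2 ship[0->1]=3 prod=5 -> inv=[7 7 2 6]
Step 3: demand=2,sold=2 ship[2->3]=2 ship[1->2]=2 ship[0->1]=3 prod=5 -> inv=[9 8 2 6]
Step 4: demand=2,sold=2 ship[2->3]=2 ship[1->2]=2 ship[0->1]=3 prod=5 -> inv=[11 9 2 6]
Step 5: demand=2,sold=2 ship[2->3]=2 ship[1->2]=2 ship[0->1]=3 prod=5 -> inv=[13 10 2 6]
Step 6: demand=2,sold=2 ship[2->3]=2 ship[1->2]=2 ship[0->1]=3 prod=5 -> inv=[15 11 2 6]
Step 7: demand=2,sold=2 ship[2->3]=2 ship[1->2]=2 ship[0->1]=3 prod=5 -> inv=[17 12 2 6]
Step 8: demand=2,sold=2 ship[2->3]=2 ship[1->2]=2 ship[0->1]=3 prod=5 -> inv=[19 13 2 6]

19 13 2 6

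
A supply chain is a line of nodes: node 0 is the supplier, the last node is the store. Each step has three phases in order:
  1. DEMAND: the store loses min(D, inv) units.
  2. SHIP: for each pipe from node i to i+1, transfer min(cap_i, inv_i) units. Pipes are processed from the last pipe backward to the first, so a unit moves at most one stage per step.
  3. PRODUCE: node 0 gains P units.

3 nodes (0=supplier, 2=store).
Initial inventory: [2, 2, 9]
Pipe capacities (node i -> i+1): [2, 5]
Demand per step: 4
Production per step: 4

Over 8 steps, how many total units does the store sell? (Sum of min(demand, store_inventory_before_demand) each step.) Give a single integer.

Answer: 23

Derivation:
Step 1: sold=4 (running total=4) -> [4 2 7]
Step 2: sold=4 (running total=8) -> [6 2 5]
Step 3: sold=4 (running total=12) -> [8 2 3]
Step 4: sold=3 (running total=15) -> [10 2 2]
Step 5: sold=2 (running total=17) -> [12 2 2]
Step 6: sold=2 (running total=19) -> [14 2 2]
Step 7: sold=2 (running total=21) -> [16 2 2]
Step 8: sold=2 (running total=23) -> [18 2 2]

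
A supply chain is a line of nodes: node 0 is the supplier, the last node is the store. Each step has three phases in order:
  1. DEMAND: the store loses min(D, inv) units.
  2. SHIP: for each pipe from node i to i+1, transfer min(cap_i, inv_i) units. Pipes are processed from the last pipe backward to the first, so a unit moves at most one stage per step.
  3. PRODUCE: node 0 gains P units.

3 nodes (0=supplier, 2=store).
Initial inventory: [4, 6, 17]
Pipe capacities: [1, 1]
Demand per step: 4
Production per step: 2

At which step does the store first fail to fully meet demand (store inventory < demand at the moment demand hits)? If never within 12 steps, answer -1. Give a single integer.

Step 1: demand=4,sold=4 ship[1->2]=1 ship[0->1]=1 prod=2 -> [5 6 14]
Step 2: demand=4,sold=4 ship[1->2]=1 ship[0->1]=1 prod=2 -> [6 6 11]
Step 3: demand=4,sold=4 ship[1->2]=1 ship[0->1]=1 prod=2 -> [7 6 8]
Step 4: demand=4,sold=4 ship[1->2]=1 ship[0->1]=1 prod=2 -> [8 6 5]
Step 5: demand=4,sold=4 ship[1->2]=1 ship[0->1]=1 prod=2 -> [9 6 2]
Step 6: demand=4,sold=2 ship[1->2]=1 ship[0->1]=1 prod=2 -> [10 6 1]
Step 7: demand=4,sold=1 ship[1->2]=1 ship[0->1]=1 prod=2 -> [11 6 1]
Step 8: demand=4,sold=1 ship[1->2]=1 ship[0->1]=1 prod=2 -> [12 6 1]
Step 9: demand=4,sold=1 ship[1->2]=1 ship[0->1]=1 prod=2 -> [13 6 1]
Step 10: demand=4,sold=1 ship[1->2]=1 ship[0->1]=1 prod=2 -> [14 6 1]
Step 11: demand=4,sold=1 ship[1->2]=1 ship[0->1]=1 prod=2 -> [15 6 1]
Step 12: demand=4,sold=1 ship[1->2]=1 ship[0->1]=1 prod=2 -> [16 6 1]
First stockout at step 6

6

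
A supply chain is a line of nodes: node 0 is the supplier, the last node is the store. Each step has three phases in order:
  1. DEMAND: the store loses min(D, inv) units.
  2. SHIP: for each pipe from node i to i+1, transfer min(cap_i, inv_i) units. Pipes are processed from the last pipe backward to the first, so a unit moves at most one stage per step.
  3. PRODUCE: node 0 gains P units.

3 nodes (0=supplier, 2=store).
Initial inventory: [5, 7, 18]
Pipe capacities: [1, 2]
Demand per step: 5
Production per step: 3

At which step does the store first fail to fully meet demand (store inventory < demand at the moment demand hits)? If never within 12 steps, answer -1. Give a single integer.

Step 1: demand=5,sold=5 ship[1->2]=2 ship[0->1]=1 prod=3 -> [7 6 15]
Step 2: demand=5,sold=5 ship[1->2]=2 ship[0->1]=1 prod=3 -> [9 5 12]
Step 3: demand=5,sold=5 ship[1->2]=2 ship[0->1]=1 prod=3 -> [11 4 9]
Step 4: demand=5,sold=5 ship[1->2]=2 ship[0->1]=1 prod=3 -> [13 3 6]
Step 5: demand=5,sold=5 ship[1->2]=2 ship[0->1]=1 prod=3 -> [15 2 3]
Step 6: demand=5,sold=3 ship[1->2]=2 ship[0->1]=1 prod=3 -> [17 1 2]
Step 7: demand=5,sold=2 ship[1->2]=1 ship[0->1]=1 prod=3 -> [19 1 1]
Step 8: demand=5,sold=1 ship[1->2]=1 ship[0->1]=1 prod=3 -> [21 1 1]
Step 9: demand=5,sold=1 ship[1->2]=1 ship[0->1]=1 prod=3 -> [23 1 1]
Step 10: demand=5,sold=1 ship[1->2]=1 ship[0->1]=1 prod=3 -> [25 1 1]
Step 11: demand=5,sold=1 ship[1->2]=1 ship[0->1]=1 prod=3 -> [27 1 1]
Step 12: demand=5,sold=1 ship[1->2]=1 ship[0->1]=1 prod=3 -> [29 1 1]
First stockout at step 6

6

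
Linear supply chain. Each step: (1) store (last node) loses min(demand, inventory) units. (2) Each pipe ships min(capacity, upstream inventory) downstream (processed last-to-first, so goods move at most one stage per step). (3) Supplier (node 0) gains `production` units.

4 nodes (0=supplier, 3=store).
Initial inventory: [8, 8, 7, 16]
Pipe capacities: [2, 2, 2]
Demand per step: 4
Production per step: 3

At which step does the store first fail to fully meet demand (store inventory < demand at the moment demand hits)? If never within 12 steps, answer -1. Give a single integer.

Step 1: demand=4,sold=4 ship[2->3]=2 ship[1->2]=2 ship[0->1]=2 prod=3 -> [9 8 7 14]
Step 2: demand=4,sold=4 ship[2->3]=2 ship[1->2]=2 ship[0->1]=2 prod=3 -> [10 8 7 12]
Step 3: demand=4,sold=4 ship[2->3]=2 ship[1->2]=2 ship[0->1]=2 prod=3 -> [11 8 7 10]
Step 4: demand=4,sold=4 ship[2->3]=2 ship[1->2]=2 ship[0->1]=2 prod=3 -> [12 8 7 8]
Step 5: demand=4,sold=4 ship[2->3]=2 ship[1->2]=2 ship[0->1]=2 prod=3 -> [13 8 7 6]
Step 6: demand=4,sold=4 ship[2->3]=2 ship[1->2]=2 ship[0->1]=2 prod=3 -> [14 8 7 4]
Step 7: demand=4,sold=4 ship[2->3]=2 ship[1->2]=2 ship[0->1]=2 prod=3 -> [15 8 7 2]
Step 8: demand=4,sold=2 ship[2->3]=2 ship[1->2]=2 ship[0->1]=2 prod=3 -> [16 8 7 2]
Step 9: demand=4,sold=2 ship[2->3]=2 ship[1->2]=2 ship[0->1]=2 prod=3 -> [17 8 7 2]
Step 10: demand=4,sold=2 ship[2->3]=2 ship[1->2]=2 ship[0->1]=2 prod=3 -> [18 8 7 2]
Step 11: demand=4,sold=2 ship[2->3]=2 ship[1->2]=2 ship[0->1]=2 prod=3 -> [19 8 7 2]
Step 12: demand=4,sold=2 ship[2->3]=2 ship[1->2]=2 ship[0->1]=2 prod=3 -> [20 8 7 2]
First stockout at step 8

8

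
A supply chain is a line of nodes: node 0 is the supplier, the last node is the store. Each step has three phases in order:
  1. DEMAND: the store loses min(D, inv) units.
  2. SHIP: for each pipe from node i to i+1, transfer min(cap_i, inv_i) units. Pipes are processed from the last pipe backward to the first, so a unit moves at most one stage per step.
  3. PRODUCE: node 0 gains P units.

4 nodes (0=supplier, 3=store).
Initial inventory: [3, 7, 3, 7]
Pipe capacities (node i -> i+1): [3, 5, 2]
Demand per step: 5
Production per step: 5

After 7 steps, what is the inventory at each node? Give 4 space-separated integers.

Step 1: demand=5,sold=5 ship[2->3]=2 ship[1->2]=5 ship[0->1]=3 prod=5 -> inv=[5 5 6 4]
Step 2: demand=5,sold=4 ship[2->3]=2 ship[1->2]=5 ship[0->1]=3 prod=5 -> inv=[7 3 9 2]
Step 3: demand=5,sold=2 ship[2->3]=2 ship[1->2]=3 ship[0->1]=3 prod=5 -> inv=[9 3 10 2]
Step 4: demand=5,sold=2 ship[2->3]=2 ship[1->2]=3 ship[0->1]=3 prod=5 -> inv=[11 3 11 2]
Step 5: demand=5,sold=2 ship[2->3]=2 ship[1->2]=3 ship[0->1]=3 prod=5 -> inv=[13 3 12 2]
Step 6: demand=5,sold=2 ship[2->3]=2 ship[1->2]=3 ship[0->1]=3 prod=5 -> inv=[15 3 13 2]
Step 7: demand=5,sold=2 ship[2->3]=2 ship[1->2]=3 ship[0->1]=3 prod=5 -> inv=[17 3 14 2]

17 3 14 2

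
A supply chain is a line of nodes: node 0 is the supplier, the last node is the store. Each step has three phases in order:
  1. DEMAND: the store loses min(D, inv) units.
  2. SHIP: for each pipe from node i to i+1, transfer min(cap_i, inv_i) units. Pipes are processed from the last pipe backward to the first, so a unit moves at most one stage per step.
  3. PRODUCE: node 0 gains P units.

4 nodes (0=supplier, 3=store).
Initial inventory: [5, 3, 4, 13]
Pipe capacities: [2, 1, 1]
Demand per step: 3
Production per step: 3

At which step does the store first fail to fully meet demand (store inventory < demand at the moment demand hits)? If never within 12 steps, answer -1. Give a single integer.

Step 1: demand=3,sold=3 ship[2->3]=1 ship[1->2]=1 ship[0->1]=2 prod=3 -> [6 4 4 11]
Step 2: demand=3,sold=3 ship[2->3]=1 ship[1->2]=1 ship[0->1]=2 prod=3 -> [7 5 4 9]
Step 3: demand=3,sold=3 ship[2->3]=1 ship[1->2]=1 ship[0->1]=2 prod=3 -> [8 6 4 7]
Step 4: demand=3,sold=3 ship[2->3]=1 ship[1->2]=1 ship[0->1]=2 prod=3 -> [9 7 4 5]
Step 5: demand=3,sold=3 ship[2->3]=1 ship[1->2]=1 ship[0->1]=2 prod=3 -> [10 8 4 3]
Step 6: demand=3,sold=3 ship[2->3]=1 ship[1->2]=1 ship[0->1]=2 prod=3 -> [11 9 4 1]
Step 7: demand=3,sold=1 ship[2->3]=1 ship[1->2]=1 ship[0->1]=2 prod=3 -> [12 10 4 1]
Step 8: demand=3,sold=1 ship[2->3]=1 ship[1->2]=1 ship[0->1]=2 prod=3 -> [13 11 4 1]
Step 9: demand=3,sold=1 ship[2->3]=1 ship[1->2]=1 ship[0->1]=2 prod=3 -> [14 12 4 1]
Step 10: demand=3,sold=1 ship[2->3]=1 ship[1->2]=1 ship[0->1]=2 prod=3 -> [15 13 4 1]
Step 11: demand=3,sold=1 ship[2->3]=1 ship[1->2]=1 ship[0->1]=2 prod=3 -> [16 14 4 1]
Step 12: demand=3,sold=1 ship[2->3]=1 ship[1->2]=1 ship[0->1]=2 prod=3 -> [17 15 4 1]
First stockout at step 7

7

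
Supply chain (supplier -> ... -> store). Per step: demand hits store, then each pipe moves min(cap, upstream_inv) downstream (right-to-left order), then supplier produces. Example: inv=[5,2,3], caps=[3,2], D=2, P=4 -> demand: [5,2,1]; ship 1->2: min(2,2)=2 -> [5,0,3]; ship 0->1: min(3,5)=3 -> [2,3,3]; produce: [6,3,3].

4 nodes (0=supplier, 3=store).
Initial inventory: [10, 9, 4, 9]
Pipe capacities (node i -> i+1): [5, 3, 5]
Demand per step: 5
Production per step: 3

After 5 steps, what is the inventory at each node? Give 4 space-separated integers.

Step 1: demand=5,sold=5 ship[2->3]=4 ship[1->2]=3 ship[0->1]=5 prod=3 -> inv=[8 11 3 8]
Step 2: demand=5,sold=5 ship[2->3]=3 ship[1->2]=3 ship[0->1]=5 prod=3 -> inv=[6 13 3 6]
Step 3: demand=5,sold=5 ship[2->3]=3 ship[1->2]=3 ship[0->1]=5 prod=3 -> inv=[4 15 3 4]
Step 4: demand=5,sold=4 ship[2->3]=3 ship[1->2]=3 ship[0->1]=4 prod=3 -> inv=[3 16 3 3]
Step 5: demand=5,sold=3 ship[2->3]=3 ship[1->2]=3 ship[0->1]=3 prod=3 -> inv=[3 16 3 3]

3 16 3 3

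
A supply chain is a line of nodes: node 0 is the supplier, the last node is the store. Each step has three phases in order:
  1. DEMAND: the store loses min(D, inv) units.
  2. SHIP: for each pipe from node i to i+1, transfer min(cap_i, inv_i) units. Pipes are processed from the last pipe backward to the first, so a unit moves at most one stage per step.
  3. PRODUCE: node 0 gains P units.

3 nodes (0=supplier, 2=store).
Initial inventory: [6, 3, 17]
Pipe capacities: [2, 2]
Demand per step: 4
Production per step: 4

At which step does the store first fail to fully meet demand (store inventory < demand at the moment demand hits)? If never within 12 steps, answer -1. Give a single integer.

Step 1: demand=4,sold=4 ship[1->2]=2 ship[0->1]=2 prod=4 -> [8 3 15]
Step 2: demand=4,sold=4 ship[1->2]=2 ship[0->1]=2 prod=4 -> [10 3 13]
Step 3: demand=4,sold=4 ship[1->2]=2 ship[0->1]=2 prod=4 -> [12 3 11]
Step 4: demand=4,sold=4 ship[1->2]=2 ship[0->1]=2 prod=4 -> [14 3 9]
Step 5: demand=4,sold=4 ship[1->2]=2 ship[0->1]=2 prod=4 -> [16 3 7]
Step 6: demand=4,sold=4 ship[1->2]=2 ship[0->1]=2 prod=4 -> [18 3 5]
Step 7: demand=4,sold=4 ship[1->2]=2 ship[0->1]=2 prod=4 -> [20 3 3]
Step 8: demand=4,sold=3 ship[1->2]=2 ship[0->1]=2 prod=4 -> [22 3 2]
Step 9: demand=4,sold=2 ship[1->2]=2 ship[0->1]=2 prod=4 -> [24 3 2]
Step 10: demand=4,sold=2 ship[1->2]=2 ship[0->1]=2 prod=4 -> [26 3 2]
Step 11: demand=4,sold=2 ship[1->2]=2 ship[0->1]=2 prod=4 -> [28 3 2]
Step 12: demand=4,sold=2 ship[1->2]=2 ship[0->1]=2 prod=4 -> [30 3 2]
First stockout at step 8

8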